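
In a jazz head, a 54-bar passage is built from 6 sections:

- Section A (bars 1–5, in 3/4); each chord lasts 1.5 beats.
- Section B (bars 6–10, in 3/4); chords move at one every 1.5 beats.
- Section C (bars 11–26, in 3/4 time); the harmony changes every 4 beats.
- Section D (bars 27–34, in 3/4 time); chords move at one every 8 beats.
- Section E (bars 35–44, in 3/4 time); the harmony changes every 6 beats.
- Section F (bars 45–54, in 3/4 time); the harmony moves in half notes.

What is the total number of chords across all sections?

55 chords

A: 5·3 = 15 beats, 15/1.5 = 10 chords.
B: 5·3 = 15 beats, 15/1.5 = 10 chords.
C: 16·3 = 48 beats, 48/4 = 12 chords.
D: 8·3 = 24 beats, 24/8 = 3 chords.
E: 10·3 = 30 beats, 30/6 = 5 chords.
F: 10·3 = 30 beats, 30/2 = 15 chords.
Total: 10 + 10 + 12 + 3 + 5 + 15 = 55.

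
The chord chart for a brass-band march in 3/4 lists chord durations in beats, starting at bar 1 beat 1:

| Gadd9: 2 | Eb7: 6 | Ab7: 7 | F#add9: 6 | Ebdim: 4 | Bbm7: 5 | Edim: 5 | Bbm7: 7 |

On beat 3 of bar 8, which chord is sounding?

Beat 3 of bar 8 is beat (8−1)×3 + 3 = 24 overall.
Running totals: Gadd9 ends at 2, Eb7 ends at 8, Ab7 ends at 15, F#add9 ends at 21, Ebdim ends at 25.
Beat 24 falls within Ebdim.

Ebdim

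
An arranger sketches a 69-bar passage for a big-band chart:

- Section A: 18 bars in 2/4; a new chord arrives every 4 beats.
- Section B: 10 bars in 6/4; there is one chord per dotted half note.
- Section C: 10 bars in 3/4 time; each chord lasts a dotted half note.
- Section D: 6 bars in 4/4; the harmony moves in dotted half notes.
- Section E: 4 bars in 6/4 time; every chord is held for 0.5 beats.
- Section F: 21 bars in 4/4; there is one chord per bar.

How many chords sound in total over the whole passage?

A: 18·2 = 36 beats, 36/4 = 9 chords.
B: 10·6 = 60 beats, 60/3 = 20 chords.
C: 10·3 = 30 beats, 30/3 = 10 chords.
D: 6·4 = 24 beats, 24/3 = 8 chords.
E: 4·6 = 24 beats, 24/0.5 = 48 chords.
F: 21·4 = 84 beats, 84/4 = 21 chords.
Total: 9 + 20 + 10 + 8 + 48 + 21 = 116.

116 chords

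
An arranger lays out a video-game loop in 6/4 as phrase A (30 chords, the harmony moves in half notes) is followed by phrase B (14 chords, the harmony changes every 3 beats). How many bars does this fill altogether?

17 bars

A: 30 × 2 = 60 beats = 10 bars.
B: 14 × 3 = 42 beats = 7 bars.
Total: 10 + 7 = 17 bars.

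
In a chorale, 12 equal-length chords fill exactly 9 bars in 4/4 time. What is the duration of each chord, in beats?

9 bars × 4 beats/bar = 36 beats total.
36 beats ÷ 12 chords = 3 beats per chord.
(That is a dotted half note.)

3 beats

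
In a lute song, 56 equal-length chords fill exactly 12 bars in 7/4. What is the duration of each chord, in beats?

12 bars × 7 beats/bar = 84 beats total.
84 beats ÷ 56 chords = 1.5 beats per chord.
(That is a dotted quarter note.)

1.5 beats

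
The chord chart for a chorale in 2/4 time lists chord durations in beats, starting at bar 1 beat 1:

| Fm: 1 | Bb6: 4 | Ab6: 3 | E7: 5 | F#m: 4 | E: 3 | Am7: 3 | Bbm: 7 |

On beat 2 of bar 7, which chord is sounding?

F#m

Beat 2 of bar 7 is beat (7−1)×2 + 2 = 14 overall.
Running totals: Fm ends at 1, Bb6 ends at 5, Ab6 ends at 8, E7 ends at 13, F#m ends at 17.
Beat 14 falls within F#m.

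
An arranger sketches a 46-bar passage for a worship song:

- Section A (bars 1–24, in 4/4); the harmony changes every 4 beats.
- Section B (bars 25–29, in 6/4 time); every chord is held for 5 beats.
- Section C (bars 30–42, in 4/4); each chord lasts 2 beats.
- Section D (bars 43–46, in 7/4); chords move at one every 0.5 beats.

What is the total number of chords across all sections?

112 chords

A has 96 beats and chords last 4 each, so 24 chords.
B has 30 beats and chords last 5 each, so 6 chords.
C has 52 beats and chords last 2 each, so 26 chords.
D has 28 beats and chords last 0.5 each, so 56 chords.
Total: 24 + 6 + 26 + 56 = 112.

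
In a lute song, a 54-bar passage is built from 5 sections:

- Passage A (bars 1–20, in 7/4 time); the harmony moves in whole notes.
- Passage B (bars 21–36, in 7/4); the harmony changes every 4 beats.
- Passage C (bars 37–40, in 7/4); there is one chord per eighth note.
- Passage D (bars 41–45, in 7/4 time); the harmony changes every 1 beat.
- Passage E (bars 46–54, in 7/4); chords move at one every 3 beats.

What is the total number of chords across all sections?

A has 140 beats and chords last 4 each, so 35 chords.
B has 112 beats and chords last 4 each, so 28 chords.
C has 28 beats and chords last 0.5 each, so 56 chords.
D has 35 beats and chords last 1 each, so 35 chords.
E has 63 beats and chords last 3 each, so 21 chords.
Total: 35 + 28 + 56 + 35 + 21 = 175.

175 chords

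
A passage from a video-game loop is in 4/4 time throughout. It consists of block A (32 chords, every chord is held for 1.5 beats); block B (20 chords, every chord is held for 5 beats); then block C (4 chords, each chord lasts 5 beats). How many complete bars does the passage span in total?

A: 32 × 1.5 = 48 beats = 12 bars.
B: 20 × 5 = 100 beats = 25 bars.
C: 4 × 5 = 20 beats = 5 bars.
Total: 12 + 25 + 5 = 42 bars.

42 bars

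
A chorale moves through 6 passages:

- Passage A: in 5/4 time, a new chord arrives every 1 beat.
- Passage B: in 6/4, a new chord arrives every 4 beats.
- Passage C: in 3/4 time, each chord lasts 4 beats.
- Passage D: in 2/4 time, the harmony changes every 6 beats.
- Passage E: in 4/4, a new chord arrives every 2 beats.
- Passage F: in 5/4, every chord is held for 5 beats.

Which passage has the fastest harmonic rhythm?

Passage A

A: each chord is 1 beat in 5/4, so 5 per bar.
B: each chord is 4 beats in 6/4, so 1.5 per bar.
C: each chord is 4 beats in 3/4, so 0.75 per bar.
D: each chord is 6 beats in 2/4, so 1/3 per bar.
E: each chord is 2 beats in 4/4, so 2 per bar.
F: each chord is 5 beats in 5/4, so 1 per bar.
Fastest is A at 5 chords/bar.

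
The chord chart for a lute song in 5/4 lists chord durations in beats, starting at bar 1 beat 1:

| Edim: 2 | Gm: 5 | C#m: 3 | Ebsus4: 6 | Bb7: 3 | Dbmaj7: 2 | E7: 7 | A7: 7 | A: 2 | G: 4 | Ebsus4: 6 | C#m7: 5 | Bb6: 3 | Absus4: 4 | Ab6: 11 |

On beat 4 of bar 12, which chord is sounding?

Beat 4 of bar 12 is beat (12−1)×5 + 4 = 59 overall.
Running totals: Edim ends at 2, Gm ends at 7, C#m ends at 10, Ebsus4 ends at 16, Bb7 ends at 19, Dbmaj7 ends at 21, E7 ends at 28, A7 ends at 35, A ends at 37, G ends at 41, Ebsus4 ends at 47, C#m7 ends at 52, Bb6 ends at 55, Absus4 ends at 59.
Beat 59 falls within Absus4.

Absus4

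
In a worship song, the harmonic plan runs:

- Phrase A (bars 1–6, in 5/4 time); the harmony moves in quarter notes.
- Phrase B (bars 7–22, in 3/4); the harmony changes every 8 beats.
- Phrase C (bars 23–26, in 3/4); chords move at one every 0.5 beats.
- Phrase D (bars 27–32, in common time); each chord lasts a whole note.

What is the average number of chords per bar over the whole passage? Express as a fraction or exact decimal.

A: 6 bars of 5 beats is 30 beats; at 1 beat each that's 30 chords.
B: 16 bars of 3 beats is 48 beats; at 8 beats each that's 6 chords.
C: 4 bars of 3 beats is 12 beats; at 0.5 beats each that's 24 chords.
D: 6 bars of 4 beats is 24 beats; at 4 beats each that's 6 chords.
Overall: 66 chords over 32 bars → 66/32 = 33/16 chords per bar.

33/16 chords per bar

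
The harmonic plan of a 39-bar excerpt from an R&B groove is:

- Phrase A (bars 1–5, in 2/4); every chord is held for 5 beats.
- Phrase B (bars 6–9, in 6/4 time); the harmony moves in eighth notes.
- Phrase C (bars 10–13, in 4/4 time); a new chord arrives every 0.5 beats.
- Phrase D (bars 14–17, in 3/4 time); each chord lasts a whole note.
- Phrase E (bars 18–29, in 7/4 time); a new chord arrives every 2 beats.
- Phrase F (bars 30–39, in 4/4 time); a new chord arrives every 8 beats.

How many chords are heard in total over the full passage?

A: 5·2 = 10 beats, 10/5 = 2 chords.
B: 4·6 = 24 beats, 24/0.5 = 48 chords.
C: 4·4 = 16 beats, 16/0.5 = 32 chords.
D: 4·3 = 12 beats, 12/4 = 3 chords.
E: 12·7 = 84 beats, 84/2 = 42 chords.
F: 10·4 = 40 beats, 40/8 = 5 chords.
Total: 2 + 48 + 32 + 3 + 42 + 5 = 132.

132 chords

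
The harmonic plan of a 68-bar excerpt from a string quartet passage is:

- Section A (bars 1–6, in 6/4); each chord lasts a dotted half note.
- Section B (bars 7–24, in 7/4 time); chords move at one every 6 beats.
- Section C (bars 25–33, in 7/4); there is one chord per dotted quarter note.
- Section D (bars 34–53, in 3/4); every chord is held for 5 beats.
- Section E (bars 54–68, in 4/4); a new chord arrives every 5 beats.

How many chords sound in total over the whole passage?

A: 6 bars × 6 beats = 36 beats; 3 beats/chord → 12 chords.
B: 18 bars × 7 beats = 126 beats; 6 beats/chord → 21 chords.
C: 9 bars × 7 beats = 63 beats; 1.5 beats/chord → 42 chords.
D: 20 bars × 3 beats = 60 beats; 5 beats/chord → 12 chords.
E: 15 bars × 4 beats = 60 beats; 5 beats/chord → 12 chords.
Total: 12 + 21 + 42 + 12 + 12 = 99.

99 chords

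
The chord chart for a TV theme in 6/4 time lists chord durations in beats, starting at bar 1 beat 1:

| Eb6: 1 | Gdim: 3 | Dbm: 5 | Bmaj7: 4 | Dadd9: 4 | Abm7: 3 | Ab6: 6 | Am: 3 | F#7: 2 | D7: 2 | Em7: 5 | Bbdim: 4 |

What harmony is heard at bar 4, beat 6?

Beat 6 of bar 4 is beat (4−1)×6 + 6 = 24 overall.
Running totals: Eb6 ends at 1, Gdim ends at 4, Dbm ends at 9, Bmaj7 ends at 13, Dadd9 ends at 17, Abm7 ends at 20, Ab6 ends at 26.
Beat 24 falls within Ab6.

Ab6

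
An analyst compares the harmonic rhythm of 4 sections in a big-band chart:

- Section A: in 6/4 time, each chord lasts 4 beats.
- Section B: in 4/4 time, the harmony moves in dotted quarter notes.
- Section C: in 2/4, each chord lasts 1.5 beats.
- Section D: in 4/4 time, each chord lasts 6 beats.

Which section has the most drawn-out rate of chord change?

A: 6 beats/bar ÷ 4 beats/chord = 1.5 chords/bar.
B: 4 beats/bar ÷ 1.5 beats/chord = 8/3 chords/bar.
C: 2 beats/bar ÷ 1.5 beats/chord = 4/3 chords/bar.
D: 4 beats/bar ÷ 6 beats/chord = 2/3 chords/bar.
Slowest is D at 2/3 chords/bar.

Section D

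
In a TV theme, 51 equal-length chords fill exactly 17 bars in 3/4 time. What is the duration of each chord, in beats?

17 bars × 3 beats/bar = 51 beats total.
51 beats ÷ 51 chords = 1 beats per chord.
(That is a quarter note.)

1 beat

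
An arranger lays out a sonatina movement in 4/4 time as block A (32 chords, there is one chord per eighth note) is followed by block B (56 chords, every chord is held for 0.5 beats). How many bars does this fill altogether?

11 bars

A: 32 × 0.5 = 16 beats = 4 bars.
B: 56 × 0.5 = 28 beats = 7 bars.
Total: 4 + 7 = 11 bars.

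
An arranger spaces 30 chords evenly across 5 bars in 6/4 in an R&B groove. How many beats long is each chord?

1 beat

5 bars × 6 beats/bar = 30 beats total.
30 beats ÷ 30 chords = 1 beats per chord.
(That is a quarter note.)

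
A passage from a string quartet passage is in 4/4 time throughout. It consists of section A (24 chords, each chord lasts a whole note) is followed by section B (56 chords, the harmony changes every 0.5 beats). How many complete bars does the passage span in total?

A: 24 × 4 = 96 beats = 24 bars.
B: 56 × 0.5 = 28 beats = 7 bars.
Total: 24 + 7 = 31 bars.

31 bars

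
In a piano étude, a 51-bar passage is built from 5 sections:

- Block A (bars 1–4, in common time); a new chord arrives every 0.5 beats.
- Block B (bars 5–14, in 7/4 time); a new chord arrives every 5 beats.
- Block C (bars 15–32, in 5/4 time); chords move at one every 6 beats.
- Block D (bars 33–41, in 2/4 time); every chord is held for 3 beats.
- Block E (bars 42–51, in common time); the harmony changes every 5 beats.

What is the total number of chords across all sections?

A: 4 bars × 4 beats = 16 beats; 0.5 beats/chord → 32 chords.
B: 10 bars × 7 beats = 70 beats; 5 beats/chord → 14 chords.
C: 18 bars × 5 beats = 90 beats; 6 beats/chord → 15 chords.
D: 9 bars × 2 beats = 18 beats; 3 beats/chord → 6 chords.
E: 10 bars × 4 beats = 40 beats; 5 beats/chord → 8 chords.
Total: 32 + 14 + 15 + 6 + 8 = 75.

75 chords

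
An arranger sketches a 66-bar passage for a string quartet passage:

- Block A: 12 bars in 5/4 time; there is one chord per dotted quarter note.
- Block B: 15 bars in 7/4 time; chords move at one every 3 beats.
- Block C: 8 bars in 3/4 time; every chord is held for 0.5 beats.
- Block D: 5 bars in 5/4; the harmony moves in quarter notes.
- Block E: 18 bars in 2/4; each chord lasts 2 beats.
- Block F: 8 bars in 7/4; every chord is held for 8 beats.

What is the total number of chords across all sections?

A: 12·5 = 60 beats, 60/1.5 = 40 chords.
B: 15·7 = 105 beats, 105/3 = 35 chords.
C: 8·3 = 24 beats, 24/0.5 = 48 chords.
D: 5·5 = 25 beats, 25/1 = 25 chords.
E: 18·2 = 36 beats, 36/2 = 18 chords.
F: 8·7 = 56 beats, 56/8 = 7 chords.
Total: 40 + 35 + 48 + 25 + 18 + 7 = 173.

173 chords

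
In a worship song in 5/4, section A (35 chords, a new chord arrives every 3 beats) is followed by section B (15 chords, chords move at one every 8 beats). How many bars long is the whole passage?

A: 35 × 3 = 105 beats = 21 bars.
B: 15 × 8 = 120 beats = 24 bars.
Total: 21 + 24 = 45 bars.

45 bars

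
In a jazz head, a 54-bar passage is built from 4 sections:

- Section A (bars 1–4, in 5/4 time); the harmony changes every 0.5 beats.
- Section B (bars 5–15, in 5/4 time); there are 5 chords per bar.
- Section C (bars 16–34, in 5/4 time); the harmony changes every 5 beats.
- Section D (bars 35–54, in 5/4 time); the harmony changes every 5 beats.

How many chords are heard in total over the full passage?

134 chords

A has 20 beats and chords last 0.5 each, so 40 chords.
B has 55 beats and chords last 1 each, so 55 chords.
C has 95 beats and chords last 5 each, so 19 chords.
D has 100 beats and chords last 5 each, so 20 chords.
Total: 40 + 55 + 19 + 20 = 134.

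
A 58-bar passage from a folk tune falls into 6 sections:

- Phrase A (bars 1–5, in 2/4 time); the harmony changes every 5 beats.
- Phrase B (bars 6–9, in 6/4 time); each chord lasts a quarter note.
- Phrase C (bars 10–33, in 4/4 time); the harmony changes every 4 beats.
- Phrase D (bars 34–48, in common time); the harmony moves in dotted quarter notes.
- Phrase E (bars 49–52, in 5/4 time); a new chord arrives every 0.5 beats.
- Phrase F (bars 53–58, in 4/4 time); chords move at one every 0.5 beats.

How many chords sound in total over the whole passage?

A: 5·2 = 10 beats, 10/5 = 2 chords.
B: 4·6 = 24 beats, 24/1 = 24 chords.
C: 24·4 = 96 beats, 96/4 = 24 chords.
D: 15·4 = 60 beats, 60/1.5 = 40 chords.
E: 4·5 = 20 beats, 20/0.5 = 40 chords.
F: 6·4 = 24 beats, 24/0.5 = 48 chords.
Total: 2 + 24 + 24 + 40 + 40 + 48 = 178.

178 chords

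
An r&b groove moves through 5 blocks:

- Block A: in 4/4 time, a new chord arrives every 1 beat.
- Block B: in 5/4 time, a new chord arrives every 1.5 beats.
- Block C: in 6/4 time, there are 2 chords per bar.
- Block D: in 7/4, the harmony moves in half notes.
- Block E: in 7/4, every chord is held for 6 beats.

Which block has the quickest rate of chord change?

Block A

A: 4/1 = 4 chords/bar.
B: 5/1.5 = 10/3 chords/bar.
C: 6/3 = 2 chords/bar.
D: 7/2 = 3.5 chords/bar.
E: 7/6 = 7/6 chords/bar.
Fastest is A at 4 chords/bar.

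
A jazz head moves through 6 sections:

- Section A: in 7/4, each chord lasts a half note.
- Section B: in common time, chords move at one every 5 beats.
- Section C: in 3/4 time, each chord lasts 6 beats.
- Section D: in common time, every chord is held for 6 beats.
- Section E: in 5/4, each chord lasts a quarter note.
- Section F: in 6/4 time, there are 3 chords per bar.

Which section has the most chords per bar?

A: each chord is 2 beats in 7/4, so 3.5 per bar.
B: each chord is 5 beats in 4/4, so 0.8 per bar.
C: each chord is 6 beats in 3/4, so 0.5 per bar.
D: each chord is 6 beats in 4/4, so 2/3 per bar.
E: each chord is 1 beat in 5/4, so 5 per bar.
F: each chord is 2 beats in 6/4, so 3 per bar.
Fastest is E at 5 chords/bar.

Section E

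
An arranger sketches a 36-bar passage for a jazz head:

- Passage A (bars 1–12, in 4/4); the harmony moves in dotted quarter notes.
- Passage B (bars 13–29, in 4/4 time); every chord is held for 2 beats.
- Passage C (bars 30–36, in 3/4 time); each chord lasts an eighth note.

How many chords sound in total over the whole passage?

108 chords

A: 12·4 = 48 beats, 48/1.5 = 32 chords.
B: 17·4 = 68 beats, 68/2 = 34 chords.
C: 7·3 = 21 beats, 21/0.5 = 42 chords.
Total: 32 + 34 + 42 = 108.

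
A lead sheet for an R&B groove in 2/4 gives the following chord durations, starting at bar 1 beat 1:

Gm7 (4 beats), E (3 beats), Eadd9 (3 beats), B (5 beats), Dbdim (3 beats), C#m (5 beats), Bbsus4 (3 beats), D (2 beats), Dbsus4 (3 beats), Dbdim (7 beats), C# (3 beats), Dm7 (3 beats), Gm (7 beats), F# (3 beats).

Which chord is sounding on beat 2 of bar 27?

Beat 2 of bar 27 is beat (27−1)×2 + 2 = 54 overall.
Running totals: Gm7 ends at 4, E ends at 7, Eadd9 ends at 10, B ends at 15, Dbdim ends at 18, C#m ends at 23, Bbsus4 ends at 26, D ends at 28, Dbsus4 ends at 31, Dbdim ends at 38, C# ends at 41, Dm7 ends at 44, Gm ends at 51, F# ends at 54.
Beat 54 falls within F#.

F#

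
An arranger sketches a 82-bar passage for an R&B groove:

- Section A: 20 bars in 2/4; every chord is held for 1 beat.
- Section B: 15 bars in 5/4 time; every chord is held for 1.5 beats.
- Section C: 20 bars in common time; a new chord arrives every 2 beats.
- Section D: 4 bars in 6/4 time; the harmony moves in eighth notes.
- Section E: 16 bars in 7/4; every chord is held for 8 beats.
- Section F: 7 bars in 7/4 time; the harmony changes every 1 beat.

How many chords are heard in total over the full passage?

241 chords

A: 20 bars × 2 beats = 40 beats; 1 beat/chord → 40 chords.
B: 15 bars × 5 beats = 75 beats; 1.5 beats/chord → 50 chords.
C: 20 bars × 4 beats = 80 beats; 2 beats/chord → 40 chords.
D: 4 bars × 6 beats = 24 beats; 0.5 beats/chord → 48 chords.
E: 16 bars × 7 beats = 112 beats; 8 beats/chord → 14 chords.
F: 7 bars × 7 beats = 49 beats; 1 beat/chord → 49 chords.
Total: 40 + 50 + 40 + 48 + 14 + 49 = 241.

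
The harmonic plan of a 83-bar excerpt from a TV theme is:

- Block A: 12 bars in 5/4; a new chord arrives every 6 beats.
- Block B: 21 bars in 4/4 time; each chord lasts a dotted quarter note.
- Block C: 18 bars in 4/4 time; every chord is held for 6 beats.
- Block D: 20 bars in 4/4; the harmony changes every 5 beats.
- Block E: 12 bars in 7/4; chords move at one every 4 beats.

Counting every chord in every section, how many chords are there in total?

A: 12 bars × 5 beats = 60 beats; 6 beats/chord → 10 chords.
B: 21 bars × 4 beats = 84 beats; 1.5 beats/chord → 56 chords.
C: 18 bars × 4 beats = 72 beats; 6 beats/chord → 12 chords.
D: 20 bars × 4 beats = 80 beats; 5 beats/chord → 16 chords.
E: 12 bars × 7 beats = 84 beats; 4 beats/chord → 21 chords.
Total: 10 + 56 + 12 + 16 + 21 = 115.

115 chords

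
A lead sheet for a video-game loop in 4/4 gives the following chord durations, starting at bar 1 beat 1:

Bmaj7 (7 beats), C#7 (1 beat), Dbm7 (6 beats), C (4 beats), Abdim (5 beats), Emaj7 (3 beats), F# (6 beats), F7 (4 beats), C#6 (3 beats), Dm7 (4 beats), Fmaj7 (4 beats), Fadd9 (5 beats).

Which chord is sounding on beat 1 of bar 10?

Beat 1 of bar 10 is beat (10−1)×4 + 1 = 37 overall.
Running totals: Bmaj7 ends at 7, C#7 ends at 8, Dbm7 ends at 14, C ends at 18, Abdim ends at 23, Emaj7 ends at 26, F# ends at 32, F7 ends at 36, C#6 ends at 39.
Beat 37 falls within C#6.

C#6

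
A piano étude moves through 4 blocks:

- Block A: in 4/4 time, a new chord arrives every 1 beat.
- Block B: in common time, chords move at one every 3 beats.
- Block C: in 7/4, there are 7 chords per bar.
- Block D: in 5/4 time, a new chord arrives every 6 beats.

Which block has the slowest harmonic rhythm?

A: 4/1 = 4 chords/bar.
B: 4/3 = 4/3 chords/bar.
C: 7/1 = 7 chords/bar.
D: 5/6 = 5/6 chords/bar.
Slowest is D at 5/6 chords/bar.

Block D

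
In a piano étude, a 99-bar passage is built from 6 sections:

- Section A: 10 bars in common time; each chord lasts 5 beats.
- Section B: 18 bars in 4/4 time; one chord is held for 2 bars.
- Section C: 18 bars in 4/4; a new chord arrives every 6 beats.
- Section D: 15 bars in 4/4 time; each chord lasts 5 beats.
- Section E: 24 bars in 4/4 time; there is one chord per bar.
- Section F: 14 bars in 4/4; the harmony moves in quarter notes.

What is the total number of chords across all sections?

A: 10 bars × 4 beats = 40 beats; 5 beats/chord → 8 chords.
B: 18 bars × 4 beats = 72 beats; 8 beats/chord → 9 chords.
C: 18 bars × 4 beats = 72 beats; 6 beats/chord → 12 chords.
D: 15 bars × 4 beats = 60 beats; 5 beats/chord → 12 chords.
E: 24 bars × 4 beats = 96 beats; 4 beats/chord → 24 chords.
F: 14 bars × 4 beats = 56 beats; 1 beat/chord → 56 chords.
Total: 8 + 9 + 12 + 12 + 24 + 56 = 121.

121 chords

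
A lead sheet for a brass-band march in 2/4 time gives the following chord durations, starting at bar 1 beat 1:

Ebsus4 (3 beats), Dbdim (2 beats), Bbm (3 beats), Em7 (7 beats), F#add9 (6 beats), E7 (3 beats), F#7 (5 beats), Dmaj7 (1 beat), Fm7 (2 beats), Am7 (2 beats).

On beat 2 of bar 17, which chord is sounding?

Am7

Beat 2 of bar 17 is beat (17−1)×2 + 2 = 34 overall.
Running totals: Ebsus4 ends at 3, Dbdim ends at 5, Bbm ends at 8, Em7 ends at 15, F#add9 ends at 21, E7 ends at 24, F#7 ends at 29, Dmaj7 ends at 30, Fm7 ends at 32, Am7 ends at 34.
Beat 34 falls within Am7.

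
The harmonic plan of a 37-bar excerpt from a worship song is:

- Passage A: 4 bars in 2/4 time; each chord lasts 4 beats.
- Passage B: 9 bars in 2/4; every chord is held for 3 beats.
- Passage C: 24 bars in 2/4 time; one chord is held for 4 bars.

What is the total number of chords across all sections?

14 chords

A: 4·2 = 8 beats, 8/4 = 2 chords.
B: 9·2 = 18 beats, 18/3 = 6 chords.
C: 24·2 = 48 beats, 48/8 = 6 chords.
Total: 2 + 6 + 6 = 14.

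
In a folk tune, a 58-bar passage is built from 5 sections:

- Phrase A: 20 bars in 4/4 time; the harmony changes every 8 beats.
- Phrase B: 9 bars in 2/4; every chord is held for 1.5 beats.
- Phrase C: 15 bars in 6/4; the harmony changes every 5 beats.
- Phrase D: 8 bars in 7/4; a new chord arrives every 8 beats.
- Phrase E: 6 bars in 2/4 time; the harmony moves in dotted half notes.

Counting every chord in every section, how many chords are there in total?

51 chords

A has 80 beats and chords last 8 each, so 10 chords.
B has 18 beats and chords last 1.5 each, so 12 chords.
C has 90 beats and chords last 5 each, so 18 chords.
D has 56 beats and chords last 8 each, so 7 chords.
E has 12 beats and chords last 3 each, so 4 chords.
Total: 10 + 12 + 18 + 7 + 4 = 51.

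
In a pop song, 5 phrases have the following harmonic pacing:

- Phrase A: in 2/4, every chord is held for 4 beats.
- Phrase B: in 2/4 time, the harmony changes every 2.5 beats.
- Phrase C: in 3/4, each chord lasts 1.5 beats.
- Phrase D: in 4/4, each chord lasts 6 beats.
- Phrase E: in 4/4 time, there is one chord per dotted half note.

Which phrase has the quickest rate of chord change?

A: 2 beats/bar ÷ 4 beats/chord = 0.5 chords/bar.
B: 2 beats/bar ÷ 2.5 beats/chord = 0.8 chords/bar.
C: 3 beats/bar ÷ 1.5 beats/chord = 2 chords/bar.
D: 4 beats/bar ÷ 6 beats/chord = 2/3 chords/bar.
E: 4 beats/bar ÷ 3 beats/chord = 4/3 chords/bar.
Fastest is C at 2 chords/bar.

Phrase C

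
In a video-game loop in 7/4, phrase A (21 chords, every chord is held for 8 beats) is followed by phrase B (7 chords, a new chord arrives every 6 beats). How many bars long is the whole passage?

A: 21 × 8 = 168 beats = 24 bars.
B: 7 × 6 = 42 beats = 6 bars.
Total: 24 + 6 = 30 bars.

30 bars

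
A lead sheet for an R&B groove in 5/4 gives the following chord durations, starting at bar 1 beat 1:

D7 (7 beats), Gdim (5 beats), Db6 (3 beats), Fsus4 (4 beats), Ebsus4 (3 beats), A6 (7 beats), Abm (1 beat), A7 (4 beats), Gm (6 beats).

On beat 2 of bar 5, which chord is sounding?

Ebsus4

Beat 2 of bar 5 is beat (5−1)×5 + 2 = 22 overall.
Running totals: D7 ends at 7, Gdim ends at 12, Db6 ends at 15, Fsus4 ends at 19, Ebsus4 ends at 22.
Beat 22 falls within Ebsus4.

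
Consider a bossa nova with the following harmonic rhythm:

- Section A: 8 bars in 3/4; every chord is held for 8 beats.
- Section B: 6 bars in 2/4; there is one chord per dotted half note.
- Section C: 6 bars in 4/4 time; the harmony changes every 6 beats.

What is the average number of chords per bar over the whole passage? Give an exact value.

A: 8 bars of 3 beats is 24 beats; at 8 beats each that's 3 chords.
B: 6 bars of 2 beats is 12 beats; at 3 beats each that's 4 chords.
C: 6 bars of 4 beats is 24 beats; at 6 beats each that's 4 chords.
Overall: 11 chords over 20 bars → 11/20 = 0.55 chords per bar.

0.55 chords per bar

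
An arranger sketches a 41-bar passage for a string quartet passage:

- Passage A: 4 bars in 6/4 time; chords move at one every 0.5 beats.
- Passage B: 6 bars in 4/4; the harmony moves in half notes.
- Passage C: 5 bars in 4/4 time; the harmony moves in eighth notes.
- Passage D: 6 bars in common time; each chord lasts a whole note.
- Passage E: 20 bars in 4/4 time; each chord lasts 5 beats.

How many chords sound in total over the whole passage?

A: 4 bars × 6 beats = 24 beats; 0.5 beats/chord → 48 chords.
B: 6 bars × 4 beats = 24 beats; 2 beats/chord → 12 chords.
C: 5 bars × 4 beats = 20 beats; 0.5 beats/chord → 40 chords.
D: 6 bars × 4 beats = 24 beats; 4 beats/chord → 6 chords.
E: 20 bars × 4 beats = 80 beats; 5 beats/chord → 16 chords.
Total: 48 + 12 + 40 + 6 + 16 = 122.

122 chords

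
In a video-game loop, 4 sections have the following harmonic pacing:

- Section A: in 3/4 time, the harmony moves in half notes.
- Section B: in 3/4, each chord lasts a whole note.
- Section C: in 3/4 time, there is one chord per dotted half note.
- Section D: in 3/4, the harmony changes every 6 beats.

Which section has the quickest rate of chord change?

A: each chord is 2 beats in 3/4, so 1.5 per bar.
B: each chord is 4 beats in 3/4, so 0.75 per bar.
C: each chord is 3 beats in 3/4, so 1 per bar.
D: each chord is 6 beats in 3/4, so 0.5 per bar.
Fastest is A at 1.5 chords/bar.

Section A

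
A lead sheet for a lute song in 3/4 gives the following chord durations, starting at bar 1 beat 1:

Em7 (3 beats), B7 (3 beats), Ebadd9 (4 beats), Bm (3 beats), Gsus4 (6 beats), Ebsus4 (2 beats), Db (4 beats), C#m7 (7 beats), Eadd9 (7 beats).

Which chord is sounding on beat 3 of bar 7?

Beat 3 of bar 7 is beat (7−1)×3 + 3 = 21 overall.
Running totals: Em7 ends at 3, B7 ends at 6, Ebadd9 ends at 10, Bm ends at 13, Gsus4 ends at 19, Ebsus4 ends at 21.
Beat 21 falls within Ebsus4.

Ebsus4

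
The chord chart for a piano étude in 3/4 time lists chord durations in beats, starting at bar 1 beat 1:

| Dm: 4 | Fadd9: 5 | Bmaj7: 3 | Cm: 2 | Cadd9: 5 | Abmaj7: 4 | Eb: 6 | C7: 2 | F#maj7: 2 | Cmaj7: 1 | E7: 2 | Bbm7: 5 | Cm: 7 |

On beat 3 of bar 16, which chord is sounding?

Beat 3 of bar 16 is beat (16−1)×3 + 3 = 48 overall.
Running totals: Dm ends at 4, Fadd9 ends at 9, Bmaj7 ends at 12, Cm ends at 14, Cadd9 ends at 19, Abmaj7 ends at 23, Eb ends at 29, C7 ends at 31, F#maj7 ends at 33, Cmaj7 ends at 34, E7 ends at 36, Bbm7 ends at 41, Cm ends at 48.
Beat 48 falls within Cm.

Cm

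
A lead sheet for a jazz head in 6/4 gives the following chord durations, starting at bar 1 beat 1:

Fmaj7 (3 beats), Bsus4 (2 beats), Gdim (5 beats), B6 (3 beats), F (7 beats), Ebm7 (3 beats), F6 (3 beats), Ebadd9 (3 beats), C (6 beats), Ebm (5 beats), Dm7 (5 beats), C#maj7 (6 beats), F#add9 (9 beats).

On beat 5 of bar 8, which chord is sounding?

Beat 5 of bar 8 is beat (8−1)×6 + 5 = 47 overall.
Running totals: Fmaj7 ends at 3, Bsus4 ends at 5, Gdim ends at 10, B6 ends at 13, F ends at 20, Ebm7 ends at 23, F6 ends at 26, Ebadd9 ends at 29, C ends at 35, Ebm ends at 40, Dm7 ends at 45, C#maj7 ends at 51.
Beat 47 falls within C#maj7.

C#maj7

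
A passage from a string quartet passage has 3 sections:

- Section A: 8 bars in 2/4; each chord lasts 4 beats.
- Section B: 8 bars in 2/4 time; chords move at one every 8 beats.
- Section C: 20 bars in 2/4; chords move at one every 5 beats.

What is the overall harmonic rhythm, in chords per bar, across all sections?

7/18 chords per bar

A: 8 × 2 = 16 beats ÷ 4 = 4 chords.
B: 8 × 2 = 16 beats ÷ 8 = 2 chords.
C: 20 × 2 = 40 beats ÷ 5 = 8 chords.
Overall: 14 chords over 36 bars → 14/36 = 7/18 chords per bar.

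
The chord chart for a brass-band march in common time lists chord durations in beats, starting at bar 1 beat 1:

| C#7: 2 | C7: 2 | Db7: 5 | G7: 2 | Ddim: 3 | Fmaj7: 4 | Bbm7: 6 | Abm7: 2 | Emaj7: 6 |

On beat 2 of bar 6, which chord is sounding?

Beat 2 of bar 6 is beat (6−1)×4 + 2 = 22 overall.
Running totals: C#7 ends at 2, C7 ends at 4, Db7 ends at 9, G7 ends at 11, Ddim ends at 14, Fmaj7 ends at 18, Bbm7 ends at 24.
Beat 22 falls within Bbm7.

Bbm7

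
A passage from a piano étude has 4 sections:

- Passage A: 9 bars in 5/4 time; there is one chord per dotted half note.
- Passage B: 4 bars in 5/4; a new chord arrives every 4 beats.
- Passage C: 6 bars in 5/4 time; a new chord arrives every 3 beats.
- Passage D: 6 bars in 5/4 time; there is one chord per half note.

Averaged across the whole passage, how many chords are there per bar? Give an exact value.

1.8 chords per bar

A: 9 bars of 5 beats is 45 beats; at 3 beats each that's 15 chords.
B: 4 bars of 5 beats is 20 beats; at 4 beats each that's 5 chords.
C: 6 bars of 5 beats is 30 beats; at 3 beats each that's 10 chords.
D: 6 bars of 5 beats is 30 beats; at 2 beats each that's 15 chords.
Overall: 45 chords over 25 bars → 45/25 = 1.8 chords per bar.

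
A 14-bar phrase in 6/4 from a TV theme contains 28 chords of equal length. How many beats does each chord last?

14 bars × 6 beats/bar = 84 beats total.
84 beats ÷ 28 chords = 3 beats per chord.
(That is a dotted half note.)

3 beats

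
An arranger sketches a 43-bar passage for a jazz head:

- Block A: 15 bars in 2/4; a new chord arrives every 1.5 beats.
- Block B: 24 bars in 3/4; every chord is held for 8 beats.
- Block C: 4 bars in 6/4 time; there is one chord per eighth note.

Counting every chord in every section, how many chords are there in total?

A has 30 beats and chords last 1.5 each, so 20 chords.
B has 72 beats and chords last 8 each, so 9 chords.
C has 24 beats and chords last 0.5 each, so 48 chords.
Total: 20 + 9 + 48 = 77.

77 chords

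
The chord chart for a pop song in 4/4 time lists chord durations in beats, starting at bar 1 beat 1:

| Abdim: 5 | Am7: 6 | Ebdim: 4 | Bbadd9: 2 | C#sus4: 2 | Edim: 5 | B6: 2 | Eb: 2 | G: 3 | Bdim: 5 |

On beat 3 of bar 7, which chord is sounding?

Eb

Beat 3 of bar 7 is beat (7−1)×4 + 3 = 27 overall.
Running totals: Abdim ends at 5, Am7 ends at 11, Ebdim ends at 15, Bbadd9 ends at 17, C#sus4 ends at 19, Edim ends at 24, B6 ends at 26, Eb ends at 28.
Beat 27 falls within Eb.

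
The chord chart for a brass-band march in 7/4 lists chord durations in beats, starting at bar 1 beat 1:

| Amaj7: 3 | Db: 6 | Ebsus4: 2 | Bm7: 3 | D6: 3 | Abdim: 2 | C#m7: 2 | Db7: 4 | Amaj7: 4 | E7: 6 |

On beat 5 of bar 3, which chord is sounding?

Beat 5 of bar 3 is beat (3−1)×7 + 5 = 19 overall.
Running totals: Amaj7 ends at 3, Db ends at 9, Ebsus4 ends at 11, Bm7 ends at 14, D6 ends at 17, Abdim ends at 19.
Beat 19 falls within Abdim.

Abdim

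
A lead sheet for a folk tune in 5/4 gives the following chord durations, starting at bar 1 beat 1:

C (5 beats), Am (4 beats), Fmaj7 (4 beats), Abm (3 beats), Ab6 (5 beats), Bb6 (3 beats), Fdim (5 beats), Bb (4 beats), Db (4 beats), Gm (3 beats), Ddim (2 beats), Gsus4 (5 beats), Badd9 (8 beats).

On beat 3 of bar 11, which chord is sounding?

Beat 3 of bar 11 is beat (11−1)×5 + 3 = 53 overall.
Running totals: C ends at 5, Am ends at 9, Fmaj7 ends at 13, Abm ends at 16, Ab6 ends at 21, Bb6 ends at 24, Fdim ends at 29, Bb ends at 33, Db ends at 37, Gm ends at 40, Ddim ends at 42, Gsus4 ends at 47, Badd9 ends at 55.
Beat 53 falls within Badd9.

Badd9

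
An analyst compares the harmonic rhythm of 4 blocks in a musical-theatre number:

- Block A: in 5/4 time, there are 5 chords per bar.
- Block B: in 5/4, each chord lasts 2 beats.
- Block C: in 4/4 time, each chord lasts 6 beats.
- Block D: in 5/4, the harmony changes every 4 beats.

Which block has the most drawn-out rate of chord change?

Block C

A: 5/1 = 5 chords/bar.
B: 5/2 = 2.5 chords/bar.
C: 4/6 = 2/3 chords/bar.
D: 5/4 = 1.25 chords/bar.
Slowest is C at 2/3 chords/bar.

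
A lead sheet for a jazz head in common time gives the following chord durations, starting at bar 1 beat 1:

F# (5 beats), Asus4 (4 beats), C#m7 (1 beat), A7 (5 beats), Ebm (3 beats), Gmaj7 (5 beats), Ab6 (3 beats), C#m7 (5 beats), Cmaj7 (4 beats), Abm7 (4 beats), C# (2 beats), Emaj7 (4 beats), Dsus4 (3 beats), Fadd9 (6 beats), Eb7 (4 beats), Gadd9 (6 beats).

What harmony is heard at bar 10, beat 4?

C#

Beat 4 of bar 10 is beat (10−1)×4 + 4 = 40 overall.
Running totals: F# ends at 5, Asus4 ends at 9, C#m7 ends at 10, A7 ends at 15, Ebm ends at 18, Gmaj7 ends at 23, Ab6 ends at 26, C#m7 ends at 31, Cmaj7 ends at 35, Abm7 ends at 39, C# ends at 41.
Beat 40 falls within C#.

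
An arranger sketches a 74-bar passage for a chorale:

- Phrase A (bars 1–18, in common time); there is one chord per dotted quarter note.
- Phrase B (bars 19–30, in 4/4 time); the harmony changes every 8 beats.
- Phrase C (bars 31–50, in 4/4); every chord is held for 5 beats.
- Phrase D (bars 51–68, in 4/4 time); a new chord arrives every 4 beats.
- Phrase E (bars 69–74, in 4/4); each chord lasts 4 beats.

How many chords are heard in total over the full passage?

94 chords

A: 18 bars × 4 beats = 72 beats; 1.5 beats/chord → 48 chords.
B: 12 bars × 4 beats = 48 beats; 8 beats/chord → 6 chords.
C: 20 bars × 4 beats = 80 beats; 5 beats/chord → 16 chords.
D: 18 bars × 4 beats = 72 beats; 4 beats/chord → 18 chords.
E: 6 bars × 4 beats = 24 beats; 4 beats/chord → 6 chords.
Total: 48 + 6 + 16 + 18 + 6 = 94.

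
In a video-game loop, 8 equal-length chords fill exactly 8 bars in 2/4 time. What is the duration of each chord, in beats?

2 beats

8 bars × 2 beats/bar = 16 beats total.
16 beats ÷ 8 chords = 2 beats per chord.
(That is a half note.)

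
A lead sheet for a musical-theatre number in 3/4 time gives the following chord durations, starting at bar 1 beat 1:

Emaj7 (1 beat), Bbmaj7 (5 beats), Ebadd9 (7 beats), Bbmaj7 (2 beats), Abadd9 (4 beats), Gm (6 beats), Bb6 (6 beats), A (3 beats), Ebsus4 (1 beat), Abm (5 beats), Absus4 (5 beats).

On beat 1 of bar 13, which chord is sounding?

Beat 1 of bar 13 is beat (13−1)×3 + 1 = 37 overall.
Running totals: Emaj7 ends at 1, Bbmaj7 ends at 6, Ebadd9 ends at 13, Bbmaj7 ends at 15, Abadd9 ends at 19, Gm ends at 25, Bb6 ends at 31, A ends at 34, Ebsus4 ends at 35, Abm ends at 40.
Beat 37 falls within Abm.

Abm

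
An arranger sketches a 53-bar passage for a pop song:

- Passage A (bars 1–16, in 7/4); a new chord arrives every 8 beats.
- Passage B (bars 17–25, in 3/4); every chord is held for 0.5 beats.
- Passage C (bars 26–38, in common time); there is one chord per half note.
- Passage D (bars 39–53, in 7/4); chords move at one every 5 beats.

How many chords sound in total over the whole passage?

115 chords

A: 16·7 = 112 beats, 112/8 = 14 chords.
B: 9·3 = 27 beats, 27/0.5 = 54 chords.
C: 13·4 = 52 beats, 52/2 = 26 chords.
D: 15·7 = 105 beats, 105/5 = 21 chords.
Total: 14 + 54 + 26 + 21 = 115.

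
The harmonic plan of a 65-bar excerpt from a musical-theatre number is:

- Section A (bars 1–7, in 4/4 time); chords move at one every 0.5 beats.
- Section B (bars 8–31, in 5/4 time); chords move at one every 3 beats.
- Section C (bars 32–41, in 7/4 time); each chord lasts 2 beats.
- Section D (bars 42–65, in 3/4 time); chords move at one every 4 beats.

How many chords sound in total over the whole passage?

149 chords

A has 28 beats and chords last 0.5 each, so 56 chords.
B has 120 beats and chords last 3 each, so 40 chords.
C has 70 beats and chords last 2 each, so 35 chords.
D has 72 beats and chords last 4 each, so 18 chords.
Total: 56 + 40 + 35 + 18 = 149.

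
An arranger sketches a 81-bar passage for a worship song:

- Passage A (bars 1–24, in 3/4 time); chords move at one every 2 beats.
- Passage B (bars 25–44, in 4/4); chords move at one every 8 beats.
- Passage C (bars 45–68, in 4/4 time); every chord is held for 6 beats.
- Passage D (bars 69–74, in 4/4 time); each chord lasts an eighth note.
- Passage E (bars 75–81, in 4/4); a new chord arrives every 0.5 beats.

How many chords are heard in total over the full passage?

A has 72 beats and chords last 2 each, so 36 chords.
B has 80 beats and chords last 8 each, so 10 chords.
C has 96 beats and chords last 6 each, so 16 chords.
D has 24 beats and chords last 0.5 each, so 48 chords.
E has 28 beats and chords last 0.5 each, so 56 chords.
Total: 36 + 10 + 16 + 48 + 56 = 166.

166 chords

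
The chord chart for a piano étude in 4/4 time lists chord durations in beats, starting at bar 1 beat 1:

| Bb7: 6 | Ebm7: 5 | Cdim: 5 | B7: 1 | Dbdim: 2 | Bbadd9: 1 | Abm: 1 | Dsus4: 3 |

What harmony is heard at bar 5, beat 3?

Beat 3 of bar 5 is beat (5−1)×4 + 3 = 19 overall.
Running totals: Bb7 ends at 6, Ebm7 ends at 11, Cdim ends at 16, B7 ends at 17, Dbdim ends at 19.
Beat 19 falls within Dbdim.

Dbdim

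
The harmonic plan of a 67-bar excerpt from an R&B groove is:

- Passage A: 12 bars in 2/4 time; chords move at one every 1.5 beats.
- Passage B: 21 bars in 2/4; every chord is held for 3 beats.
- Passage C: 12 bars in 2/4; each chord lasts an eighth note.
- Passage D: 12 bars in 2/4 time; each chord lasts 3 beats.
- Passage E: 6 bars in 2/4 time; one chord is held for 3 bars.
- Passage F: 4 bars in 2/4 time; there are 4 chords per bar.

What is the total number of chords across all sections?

A: 12·2 = 24 beats, 24/1.5 = 16 chords.
B: 21·2 = 42 beats, 42/3 = 14 chords.
C: 12·2 = 24 beats, 24/0.5 = 48 chords.
D: 12·2 = 24 beats, 24/3 = 8 chords.
E: 6·2 = 12 beats, 12/6 = 2 chords.
F: 4·2 = 8 beats, 8/0.5 = 16 chords.
Total: 16 + 14 + 48 + 8 + 2 + 16 = 104.

104 chords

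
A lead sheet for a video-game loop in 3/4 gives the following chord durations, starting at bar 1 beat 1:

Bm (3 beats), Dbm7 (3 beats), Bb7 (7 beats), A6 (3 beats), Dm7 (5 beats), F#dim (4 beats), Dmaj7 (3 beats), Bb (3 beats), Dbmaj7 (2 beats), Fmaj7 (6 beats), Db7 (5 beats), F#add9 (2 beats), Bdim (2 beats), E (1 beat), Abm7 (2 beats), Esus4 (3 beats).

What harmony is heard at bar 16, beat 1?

Beat 1 of bar 16 is beat (16−1)×3 + 1 = 46 overall.
Running totals: Bm ends at 3, Dbm7 ends at 6, Bb7 ends at 13, A6 ends at 16, Dm7 ends at 21, F#dim ends at 25, Dmaj7 ends at 28, Bb ends at 31, Dbmaj7 ends at 33, Fmaj7 ends at 39, Db7 ends at 44, F#add9 ends at 46.
Beat 46 falls within F#add9.

F#add9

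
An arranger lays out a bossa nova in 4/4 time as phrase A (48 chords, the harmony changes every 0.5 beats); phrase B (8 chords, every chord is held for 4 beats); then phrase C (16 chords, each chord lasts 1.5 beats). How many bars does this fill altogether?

20 bars

A: 48 × 0.5 = 24 beats = 6 bars.
B: 8 × 4 = 32 beats = 8 bars.
C: 16 × 1.5 = 24 beats = 6 bars.
Total: 6 + 8 + 6 = 20 bars.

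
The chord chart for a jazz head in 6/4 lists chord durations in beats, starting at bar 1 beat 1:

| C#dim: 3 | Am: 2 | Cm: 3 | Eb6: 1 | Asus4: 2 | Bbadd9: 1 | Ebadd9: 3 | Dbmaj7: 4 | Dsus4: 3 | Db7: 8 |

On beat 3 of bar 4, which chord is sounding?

Dsus4

Beat 3 of bar 4 is beat (4−1)×6 + 3 = 21 overall.
Running totals: C#dim ends at 3, Am ends at 5, Cm ends at 8, Eb6 ends at 9, Asus4 ends at 11, Bbadd9 ends at 12, Ebadd9 ends at 15, Dbmaj7 ends at 19, Dsus4 ends at 22.
Beat 21 falls within Dsus4.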